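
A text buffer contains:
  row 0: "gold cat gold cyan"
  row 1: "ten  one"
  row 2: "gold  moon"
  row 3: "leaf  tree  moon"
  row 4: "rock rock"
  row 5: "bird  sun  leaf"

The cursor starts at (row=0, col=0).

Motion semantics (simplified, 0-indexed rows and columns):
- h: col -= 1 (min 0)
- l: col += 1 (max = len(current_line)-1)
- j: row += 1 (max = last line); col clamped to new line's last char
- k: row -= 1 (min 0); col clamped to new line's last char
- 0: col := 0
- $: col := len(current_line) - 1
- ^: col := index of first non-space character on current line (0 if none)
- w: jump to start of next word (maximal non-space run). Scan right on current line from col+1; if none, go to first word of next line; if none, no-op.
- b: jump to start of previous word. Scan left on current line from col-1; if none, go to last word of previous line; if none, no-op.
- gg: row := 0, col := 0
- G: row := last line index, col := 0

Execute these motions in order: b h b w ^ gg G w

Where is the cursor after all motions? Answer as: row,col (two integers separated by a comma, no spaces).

After 1 (b): row=0 col=0 char='g'
After 2 (h): row=0 col=0 char='g'
After 3 (b): row=0 col=0 char='g'
After 4 (w): row=0 col=5 char='c'
After 5 (^): row=0 col=0 char='g'
After 6 (gg): row=0 col=0 char='g'
After 7 (G): row=5 col=0 char='b'
After 8 (w): row=5 col=6 char='s'

Answer: 5,6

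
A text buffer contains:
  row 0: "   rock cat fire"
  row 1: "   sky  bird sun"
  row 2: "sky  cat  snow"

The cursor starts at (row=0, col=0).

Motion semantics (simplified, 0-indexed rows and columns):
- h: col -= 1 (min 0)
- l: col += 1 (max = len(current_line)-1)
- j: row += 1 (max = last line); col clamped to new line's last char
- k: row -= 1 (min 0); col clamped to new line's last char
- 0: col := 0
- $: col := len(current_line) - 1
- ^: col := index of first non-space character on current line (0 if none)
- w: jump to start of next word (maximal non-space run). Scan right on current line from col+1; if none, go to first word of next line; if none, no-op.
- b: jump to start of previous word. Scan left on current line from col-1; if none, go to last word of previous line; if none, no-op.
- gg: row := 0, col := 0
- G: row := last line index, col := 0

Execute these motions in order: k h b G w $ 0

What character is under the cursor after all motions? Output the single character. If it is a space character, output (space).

After 1 (k): row=0 col=0 char='_'
After 2 (h): row=0 col=0 char='_'
After 3 (b): row=0 col=0 char='_'
After 4 (G): row=2 col=0 char='s'
After 5 (w): row=2 col=5 char='c'
After 6 ($): row=2 col=13 char='w'
After 7 (0): row=2 col=0 char='s'

Answer: s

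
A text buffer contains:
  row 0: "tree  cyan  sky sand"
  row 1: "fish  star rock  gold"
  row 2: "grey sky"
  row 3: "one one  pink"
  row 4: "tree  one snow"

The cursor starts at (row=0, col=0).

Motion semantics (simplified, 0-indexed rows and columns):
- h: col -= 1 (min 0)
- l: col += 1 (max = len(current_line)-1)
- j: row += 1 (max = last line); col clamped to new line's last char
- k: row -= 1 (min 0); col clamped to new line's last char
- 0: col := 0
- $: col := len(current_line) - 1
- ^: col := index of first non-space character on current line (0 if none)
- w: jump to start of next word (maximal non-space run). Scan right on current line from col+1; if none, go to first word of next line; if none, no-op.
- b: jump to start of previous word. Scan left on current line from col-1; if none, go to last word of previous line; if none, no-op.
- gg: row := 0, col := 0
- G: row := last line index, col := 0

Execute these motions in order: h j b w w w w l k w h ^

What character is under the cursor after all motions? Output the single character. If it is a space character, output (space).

After 1 (h): row=0 col=0 char='t'
After 2 (j): row=1 col=0 char='f'
After 3 (b): row=0 col=16 char='s'
After 4 (w): row=1 col=0 char='f'
After 5 (w): row=1 col=6 char='s'
After 6 (w): row=1 col=11 char='r'
After 7 (w): row=1 col=17 char='g'
After 8 (l): row=1 col=18 char='o'
After 9 (k): row=0 col=18 char='n'
After 10 (w): row=1 col=0 char='f'
After 11 (h): row=1 col=0 char='f'
After 12 (^): row=1 col=0 char='f'

Answer: f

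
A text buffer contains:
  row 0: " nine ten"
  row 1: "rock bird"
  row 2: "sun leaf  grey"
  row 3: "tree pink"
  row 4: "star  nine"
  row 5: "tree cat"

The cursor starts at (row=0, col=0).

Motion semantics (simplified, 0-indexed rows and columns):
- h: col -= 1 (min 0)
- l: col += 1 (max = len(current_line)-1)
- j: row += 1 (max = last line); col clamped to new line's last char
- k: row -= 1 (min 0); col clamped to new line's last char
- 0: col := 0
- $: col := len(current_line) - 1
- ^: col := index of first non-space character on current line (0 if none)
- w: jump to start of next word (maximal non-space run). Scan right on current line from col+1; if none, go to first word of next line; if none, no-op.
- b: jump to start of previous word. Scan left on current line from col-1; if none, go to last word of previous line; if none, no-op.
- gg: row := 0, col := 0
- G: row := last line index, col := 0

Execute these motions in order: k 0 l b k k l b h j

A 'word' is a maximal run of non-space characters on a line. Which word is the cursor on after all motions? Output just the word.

Answer: rock

Derivation:
After 1 (k): row=0 col=0 char='_'
After 2 (0): row=0 col=0 char='_'
After 3 (l): row=0 col=1 char='n'
After 4 (b): row=0 col=1 char='n'
After 5 (k): row=0 col=1 char='n'
After 6 (k): row=0 col=1 char='n'
After 7 (l): row=0 col=2 char='i'
After 8 (b): row=0 col=1 char='n'
After 9 (h): row=0 col=0 char='_'
After 10 (j): row=1 col=0 char='r'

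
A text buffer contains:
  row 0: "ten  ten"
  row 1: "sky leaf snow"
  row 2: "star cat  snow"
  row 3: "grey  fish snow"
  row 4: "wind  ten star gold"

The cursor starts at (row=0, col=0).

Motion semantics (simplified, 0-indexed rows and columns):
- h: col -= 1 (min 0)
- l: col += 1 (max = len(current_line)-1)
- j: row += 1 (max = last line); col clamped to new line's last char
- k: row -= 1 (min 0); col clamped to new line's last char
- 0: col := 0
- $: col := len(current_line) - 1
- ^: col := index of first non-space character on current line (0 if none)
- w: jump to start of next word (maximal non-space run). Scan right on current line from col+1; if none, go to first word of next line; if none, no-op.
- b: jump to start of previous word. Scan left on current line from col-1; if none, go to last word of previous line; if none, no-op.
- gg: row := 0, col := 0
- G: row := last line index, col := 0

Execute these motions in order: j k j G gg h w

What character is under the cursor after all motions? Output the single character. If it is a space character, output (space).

After 1 (j): row=1 col=0 char='s'
After 2 (k): row=0 col=0 char='t'
After 3 (j): row=1 col=0 char='s'
After 4 (G): row=4 col=0 char='w'
After 5 (gg): row=0 col=0 char='t'
After 6 (h): row=0 col=0 char='t'
After 7 (w): row=0 col=5 char='t'

Answer: t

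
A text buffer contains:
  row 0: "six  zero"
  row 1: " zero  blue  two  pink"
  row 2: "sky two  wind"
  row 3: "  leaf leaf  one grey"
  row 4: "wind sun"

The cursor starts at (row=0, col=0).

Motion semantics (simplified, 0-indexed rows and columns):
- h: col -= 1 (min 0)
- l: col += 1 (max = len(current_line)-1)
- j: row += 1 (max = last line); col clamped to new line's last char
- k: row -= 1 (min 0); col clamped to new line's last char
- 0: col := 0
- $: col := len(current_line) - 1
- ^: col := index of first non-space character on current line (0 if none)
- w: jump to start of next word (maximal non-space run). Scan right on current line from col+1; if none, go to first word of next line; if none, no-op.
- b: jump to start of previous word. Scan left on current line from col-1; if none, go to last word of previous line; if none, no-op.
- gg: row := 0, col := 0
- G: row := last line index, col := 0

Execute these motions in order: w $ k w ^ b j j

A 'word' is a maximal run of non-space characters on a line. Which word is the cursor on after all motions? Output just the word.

After 1 (w): row=0 col=5 char='z'
After 2 ($): row=0 col=8 char='o'
After 3 (k): row=0 col=8 char='o'
After 4 (w): row=1 col=1 char='z'
After 5 (^): row=1 col=1 char='z'
After 6 (b): row=0 col=5 char='z'
After 7 (j): row=1 col=5 char='_'
After 8 (j): row=2 col=5 char='w'

Answer: two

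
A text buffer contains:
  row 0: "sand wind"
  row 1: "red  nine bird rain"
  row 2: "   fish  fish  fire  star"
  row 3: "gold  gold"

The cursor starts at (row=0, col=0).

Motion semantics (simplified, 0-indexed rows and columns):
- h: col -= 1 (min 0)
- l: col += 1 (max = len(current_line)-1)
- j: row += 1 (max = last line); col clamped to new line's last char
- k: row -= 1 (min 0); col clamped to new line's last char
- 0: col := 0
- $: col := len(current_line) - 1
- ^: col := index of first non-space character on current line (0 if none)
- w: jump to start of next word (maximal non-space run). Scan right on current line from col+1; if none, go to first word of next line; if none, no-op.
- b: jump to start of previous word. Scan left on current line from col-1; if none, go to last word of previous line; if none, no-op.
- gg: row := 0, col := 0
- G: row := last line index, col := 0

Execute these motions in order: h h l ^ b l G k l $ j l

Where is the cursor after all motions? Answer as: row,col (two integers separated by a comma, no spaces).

Answer: 3,9

Derivation:
After 1 (h): row=0 col=0 char='s'
After 2 (h): row=0 col=0 char='s'
After 3 (l): row=0 col=1 char='a'
After 4 (^): row=0 col=0 char='s'
After 5 (b): row=0 col=0 char='s'
After 6 (l): row=0 col=1 char='a'
After 7 (G): row=3 col=0 char='g'
After 8 (k): row=2 col=0 char='_'
After 9 (l): row=2 col=1 char='_'
After 10 ($): row=2 col=24 char='r'
After 11 (j): row=3 col=9 char='d'
After 12 (l): row=3 col=9 char='d'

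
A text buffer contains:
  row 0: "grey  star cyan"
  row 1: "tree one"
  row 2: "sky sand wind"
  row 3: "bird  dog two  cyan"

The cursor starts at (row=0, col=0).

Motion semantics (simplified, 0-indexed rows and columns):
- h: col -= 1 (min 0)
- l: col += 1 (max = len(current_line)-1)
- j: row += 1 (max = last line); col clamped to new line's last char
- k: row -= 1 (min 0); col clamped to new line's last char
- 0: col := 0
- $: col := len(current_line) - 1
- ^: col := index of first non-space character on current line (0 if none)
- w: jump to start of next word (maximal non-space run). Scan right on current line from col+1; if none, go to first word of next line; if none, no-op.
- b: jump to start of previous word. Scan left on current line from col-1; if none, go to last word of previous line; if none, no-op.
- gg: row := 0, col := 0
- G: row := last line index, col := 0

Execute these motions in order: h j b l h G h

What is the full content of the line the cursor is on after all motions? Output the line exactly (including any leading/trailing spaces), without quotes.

After 1 (h): row=0 col=0 char='g'
After 2 (j): row=1 col=0 char='t'
After 3 (b): row=0 col=11 char='c'
After 4 (l): row=0 col=12 char='y'
After 5 (h): row=0 col=11 char='c'
After 6 (G): row=3 col=0 char='b'
After 7 (h): row=3 col=0 char='b'

Answer: bird  dog two  cyan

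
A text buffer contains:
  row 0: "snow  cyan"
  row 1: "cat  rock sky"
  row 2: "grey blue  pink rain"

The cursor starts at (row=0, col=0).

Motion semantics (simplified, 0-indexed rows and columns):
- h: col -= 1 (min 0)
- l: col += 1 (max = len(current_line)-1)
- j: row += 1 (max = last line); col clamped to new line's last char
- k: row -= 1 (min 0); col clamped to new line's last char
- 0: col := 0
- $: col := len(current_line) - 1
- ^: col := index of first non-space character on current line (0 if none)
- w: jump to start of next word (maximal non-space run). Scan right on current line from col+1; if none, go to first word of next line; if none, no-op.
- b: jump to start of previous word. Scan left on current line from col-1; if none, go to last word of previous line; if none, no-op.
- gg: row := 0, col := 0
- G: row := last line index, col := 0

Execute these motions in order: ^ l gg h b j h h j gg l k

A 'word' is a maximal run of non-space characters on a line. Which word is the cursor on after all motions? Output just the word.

After 1 (^): row=0 col=0 char='s'
After 2 (l): row=0 col=1 char='n'
After 3 (gg): row=0 col=0 char='s'
After 4 (h): row=0 col=0 char='s'
After 5 (b): row=0 col=0 char='s'
After 6 (j): row=1 col=0 char='c'
After 7 (h): row=1 col=0 char='c'
After 8 (h): row=1 col=0 char='c'
After 9 (j): row=2 col=0 char='g'
After 10 (gg): row=0 col=0 char='s'
After 11 (l): row=0 col=1 char='n'
After 12 (k): row=0 col=1 char='n'

Answer: snow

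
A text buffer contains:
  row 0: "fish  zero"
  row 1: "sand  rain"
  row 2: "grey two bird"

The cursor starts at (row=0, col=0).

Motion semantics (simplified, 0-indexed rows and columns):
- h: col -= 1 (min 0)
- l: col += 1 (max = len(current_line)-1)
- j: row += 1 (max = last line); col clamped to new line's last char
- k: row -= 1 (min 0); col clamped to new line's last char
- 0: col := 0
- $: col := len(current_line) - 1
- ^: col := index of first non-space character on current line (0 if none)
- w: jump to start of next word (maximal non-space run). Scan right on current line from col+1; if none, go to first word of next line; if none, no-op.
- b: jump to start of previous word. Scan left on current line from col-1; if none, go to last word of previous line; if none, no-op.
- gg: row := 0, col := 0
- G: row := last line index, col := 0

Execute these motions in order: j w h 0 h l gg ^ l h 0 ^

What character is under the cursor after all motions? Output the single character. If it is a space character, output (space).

After 1 (j): row=1 col=0 char='s'
After 2 (w): row=1 col=6 char='r'
After 3 (h): row=1 col=5 char='_'
After 4 (0): row=1 col=0 char='s'
After 5 (h): row=1 col=0 char='s'
After 6 (l): row=1 col=1 char='a'
After 7 (gg): row=0 col=0 char='f'
After 8 (^): row=0 col=0 char='f'
After 9 (l): row=0 col=1 char='i'
After 10 (h): row=0 col=0 char='f'
After 11 (0): row=0 col=0 char='f'
After 12 (^): row=0 col=0 char='f'

Answer: f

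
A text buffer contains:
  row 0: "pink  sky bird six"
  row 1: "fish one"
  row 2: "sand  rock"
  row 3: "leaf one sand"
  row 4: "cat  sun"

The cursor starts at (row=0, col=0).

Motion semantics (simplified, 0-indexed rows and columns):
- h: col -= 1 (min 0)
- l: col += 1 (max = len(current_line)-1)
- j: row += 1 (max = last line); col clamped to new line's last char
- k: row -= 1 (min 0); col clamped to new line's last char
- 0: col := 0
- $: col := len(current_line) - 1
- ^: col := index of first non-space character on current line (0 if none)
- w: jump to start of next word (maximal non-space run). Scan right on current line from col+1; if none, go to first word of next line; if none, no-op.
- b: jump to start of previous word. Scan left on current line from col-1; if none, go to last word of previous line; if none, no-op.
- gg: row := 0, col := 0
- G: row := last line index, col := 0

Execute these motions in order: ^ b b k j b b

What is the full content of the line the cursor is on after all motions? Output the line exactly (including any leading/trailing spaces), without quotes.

After 1 (^): row=0 col=0 char='p'
After 2 (b): row=0 col=0 char='p'
After 3 (b): row=0 col=0 char='p'
After 4 (k): row=0 col=0 char='p'
After 5 (j): row=1 col=0 char='f'
After 6 (b): row=0 col=15 char='s'
After 7 (b): row=0 col=10 char='b'

Answer: pink  sky bird six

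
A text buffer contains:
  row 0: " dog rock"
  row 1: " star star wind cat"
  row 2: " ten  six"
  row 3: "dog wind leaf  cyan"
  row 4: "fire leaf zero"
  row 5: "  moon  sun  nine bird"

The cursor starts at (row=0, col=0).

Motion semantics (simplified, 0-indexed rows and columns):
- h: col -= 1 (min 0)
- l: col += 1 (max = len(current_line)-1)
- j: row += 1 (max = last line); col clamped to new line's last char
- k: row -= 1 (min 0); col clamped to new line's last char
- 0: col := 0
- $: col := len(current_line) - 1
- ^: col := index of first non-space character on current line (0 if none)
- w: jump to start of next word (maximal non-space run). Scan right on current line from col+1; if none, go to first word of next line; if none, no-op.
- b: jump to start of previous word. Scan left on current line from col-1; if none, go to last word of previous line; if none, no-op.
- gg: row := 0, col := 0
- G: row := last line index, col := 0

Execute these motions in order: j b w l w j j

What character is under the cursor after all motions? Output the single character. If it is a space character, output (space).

After 1 (j): row=1 col=0 char='_'
After 2 (b): row=0 col=5 char='r'
After 3 (w): row=1 col=1 char='s'
After 4 (l): row=1 col=2 char='t'
After 5 (w): row=1 col=6 char='s'
After 6 (j): row=2 col=6 char='s'
After 7 (j): row=3 col=6 char='n'

Answer: n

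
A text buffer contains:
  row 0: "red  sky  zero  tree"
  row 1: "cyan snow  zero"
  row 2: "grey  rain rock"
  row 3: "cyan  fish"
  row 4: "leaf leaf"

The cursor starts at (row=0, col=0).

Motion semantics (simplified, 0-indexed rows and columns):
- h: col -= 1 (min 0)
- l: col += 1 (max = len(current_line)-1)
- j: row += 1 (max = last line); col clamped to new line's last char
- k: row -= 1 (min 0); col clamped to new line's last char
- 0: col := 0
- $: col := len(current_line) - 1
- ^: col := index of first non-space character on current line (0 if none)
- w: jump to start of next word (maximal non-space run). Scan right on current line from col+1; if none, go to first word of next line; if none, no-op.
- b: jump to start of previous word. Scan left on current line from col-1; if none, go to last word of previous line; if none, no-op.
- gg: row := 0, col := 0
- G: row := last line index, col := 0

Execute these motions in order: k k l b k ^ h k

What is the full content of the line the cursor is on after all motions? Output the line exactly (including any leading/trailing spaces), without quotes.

After 1 (k): row=0 col=0 char='r'
After 2 (k): row=0 col=0 char='r'
After 3 (l): row=0 col=1 char='e'
After 4 (b): row=0 col=0 char='r'
After 5 (k): row=0 col=0 char='r'
After 6 (^): row=0 col=0 char='r'
After 7 (h): row=0 col=0 char='r'
After 8 (k): row=0 col=0 char='r'

Answer: red  sky  zero  tree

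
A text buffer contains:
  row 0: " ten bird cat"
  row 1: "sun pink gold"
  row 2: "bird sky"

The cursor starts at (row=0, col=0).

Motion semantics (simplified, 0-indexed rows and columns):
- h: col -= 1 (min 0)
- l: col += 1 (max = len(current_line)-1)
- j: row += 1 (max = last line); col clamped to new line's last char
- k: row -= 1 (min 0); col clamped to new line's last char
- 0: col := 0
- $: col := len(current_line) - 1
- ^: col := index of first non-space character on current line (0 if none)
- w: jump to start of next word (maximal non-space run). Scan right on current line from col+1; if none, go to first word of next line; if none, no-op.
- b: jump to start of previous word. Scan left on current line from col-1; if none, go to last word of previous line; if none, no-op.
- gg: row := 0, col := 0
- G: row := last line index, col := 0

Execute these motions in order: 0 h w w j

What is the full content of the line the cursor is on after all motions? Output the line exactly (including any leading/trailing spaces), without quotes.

Answer: sun pink gold

Derivation:
After 1 (0): row=0 col=0 char='_'
After 2 (h): row=0 col=0 char='_'
After 3 (w): row=0 col=1 char='t'
After 4 (w): row=0 col=5 char='b'
After 5 (j): row=1 col=5 char='i'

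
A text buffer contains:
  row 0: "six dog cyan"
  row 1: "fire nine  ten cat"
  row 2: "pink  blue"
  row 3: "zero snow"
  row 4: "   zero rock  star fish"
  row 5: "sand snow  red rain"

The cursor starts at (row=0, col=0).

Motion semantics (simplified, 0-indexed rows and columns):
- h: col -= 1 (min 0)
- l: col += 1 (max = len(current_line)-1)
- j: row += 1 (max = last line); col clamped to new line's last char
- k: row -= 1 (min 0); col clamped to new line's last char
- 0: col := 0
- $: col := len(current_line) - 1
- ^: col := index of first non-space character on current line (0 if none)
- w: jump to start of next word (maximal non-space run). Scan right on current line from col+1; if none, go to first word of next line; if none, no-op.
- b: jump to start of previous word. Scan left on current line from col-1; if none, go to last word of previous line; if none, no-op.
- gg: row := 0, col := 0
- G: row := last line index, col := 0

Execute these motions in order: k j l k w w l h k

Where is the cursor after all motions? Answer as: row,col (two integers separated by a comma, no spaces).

Answer: 0,8

Derivation:
After 1 (k): row=0 col=0 char='s'
After 2 (j): row=1 col=0 char='f'
After 3 (l): row=1 col=1 char='i'
After 4 (k): row=0 col=1 char='i'
After 5 (w): row=0 col=4 char='d'
After 6 (w): row=0 col=8 char='c'
After 7 (l): row=0 col=9 char='y'
After 8 (h): row=0 col=8 char='c'
After 9 (k): row=0 col=8 char='c'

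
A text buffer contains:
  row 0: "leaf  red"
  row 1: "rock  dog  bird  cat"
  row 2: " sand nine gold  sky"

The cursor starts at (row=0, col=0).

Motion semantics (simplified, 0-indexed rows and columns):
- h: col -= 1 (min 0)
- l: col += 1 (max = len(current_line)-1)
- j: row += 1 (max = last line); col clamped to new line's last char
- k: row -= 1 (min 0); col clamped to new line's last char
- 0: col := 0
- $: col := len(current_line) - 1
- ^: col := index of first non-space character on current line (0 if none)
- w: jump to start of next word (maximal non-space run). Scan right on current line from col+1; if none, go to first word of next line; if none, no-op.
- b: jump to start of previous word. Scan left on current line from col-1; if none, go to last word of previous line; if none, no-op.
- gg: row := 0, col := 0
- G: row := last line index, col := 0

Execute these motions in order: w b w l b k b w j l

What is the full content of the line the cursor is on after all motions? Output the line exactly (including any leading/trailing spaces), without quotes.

After 1 (w): row=0 col=6 char='r'
After 2 (b): row=0 col=0 char='l'
After 3 (w): row=0 col=6 char='r'
After 4 (l): row=0 col=7 char='e'
After 5 (b): row=0 col=6 char='r'
After 6 (k): row=0 col=6 char='r'
After 7 (b): row=0 col=0 char='l'
After 8 (w): row=0 col=6 char='r'
After 9 (j): row=1 col=6 char='d'
After 10 (l): row=1 col=7 char='o'

Answer: rock  dog  bird  cat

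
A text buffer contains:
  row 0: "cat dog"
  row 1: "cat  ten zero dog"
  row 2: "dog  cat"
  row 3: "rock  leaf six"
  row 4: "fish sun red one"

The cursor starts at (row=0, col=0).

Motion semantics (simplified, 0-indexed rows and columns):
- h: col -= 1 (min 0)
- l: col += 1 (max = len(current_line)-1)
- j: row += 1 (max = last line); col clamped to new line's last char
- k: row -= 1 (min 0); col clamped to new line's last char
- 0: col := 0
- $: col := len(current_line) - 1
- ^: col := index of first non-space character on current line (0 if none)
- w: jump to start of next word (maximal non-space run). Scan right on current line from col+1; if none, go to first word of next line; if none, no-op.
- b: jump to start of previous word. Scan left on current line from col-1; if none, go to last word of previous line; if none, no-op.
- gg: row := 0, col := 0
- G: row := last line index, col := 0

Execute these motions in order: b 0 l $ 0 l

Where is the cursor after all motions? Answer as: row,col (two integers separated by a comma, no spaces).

After 1 (b): row=0 col=0 char='c'
After 2 (0): row=0 col=0 char='c'
After 3 (l): row=0 col=1 char='a'
After 4 ($): row=0 col=6 char='g'
After 5 (0): row=0 col=0 char='c'
After 6 (l): row=0 col=1 char='a'

Answer: 0,1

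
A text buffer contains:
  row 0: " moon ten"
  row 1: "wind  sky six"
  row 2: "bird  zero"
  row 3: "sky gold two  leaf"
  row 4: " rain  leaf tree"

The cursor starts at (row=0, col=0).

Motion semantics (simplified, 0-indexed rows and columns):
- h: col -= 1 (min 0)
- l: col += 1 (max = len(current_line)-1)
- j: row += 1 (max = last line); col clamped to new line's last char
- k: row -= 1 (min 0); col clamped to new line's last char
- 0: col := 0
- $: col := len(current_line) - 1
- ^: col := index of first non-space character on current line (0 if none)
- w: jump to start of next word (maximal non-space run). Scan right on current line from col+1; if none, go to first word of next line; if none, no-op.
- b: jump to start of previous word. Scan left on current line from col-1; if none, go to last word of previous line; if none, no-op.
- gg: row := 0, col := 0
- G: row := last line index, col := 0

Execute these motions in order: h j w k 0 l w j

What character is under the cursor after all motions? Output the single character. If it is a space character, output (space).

Answer: s

Derivation:
After 1 (h): row=0 col=0 char='_'
After 2 (j): row=1 col=0 char='w'
After 3 (w): row=1 col=6 char='s'
After 4 (k): row=0 col=6 char='t'
After 5 (0): row=0 col=0 char='_'
After 6 (l): row=0 col=1 char='m'
After 7 (w): row=0 col=6 char='t'
After 8 (j): row=1 col=6 char='s'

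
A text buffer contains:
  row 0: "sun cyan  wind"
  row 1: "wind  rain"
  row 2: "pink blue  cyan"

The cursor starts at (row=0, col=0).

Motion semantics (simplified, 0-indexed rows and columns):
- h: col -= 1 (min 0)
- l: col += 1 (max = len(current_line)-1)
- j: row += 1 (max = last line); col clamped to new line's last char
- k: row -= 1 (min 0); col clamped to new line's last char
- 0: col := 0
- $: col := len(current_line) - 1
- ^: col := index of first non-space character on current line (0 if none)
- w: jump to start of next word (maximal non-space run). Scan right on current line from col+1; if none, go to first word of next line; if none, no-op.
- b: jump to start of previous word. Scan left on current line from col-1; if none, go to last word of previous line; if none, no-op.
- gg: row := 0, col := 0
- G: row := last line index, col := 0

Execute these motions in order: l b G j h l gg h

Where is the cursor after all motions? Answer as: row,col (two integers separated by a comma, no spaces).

After 1 (l): row=0 col=1 char='u'
After 2 (b): row=0 col=0 char='s'
After 3 (G): row=2 col=0 char='p'
After 4 (j): row=2 col=0 char='p'
After 5 (h): row=2 col=0 char='p'
After 6 (l): row=2 col=1 char='i'
After 7 (gg): row=0 col=0 char='s'
After 8 (h): row=0 col=0 char='s'

Answer: 0,0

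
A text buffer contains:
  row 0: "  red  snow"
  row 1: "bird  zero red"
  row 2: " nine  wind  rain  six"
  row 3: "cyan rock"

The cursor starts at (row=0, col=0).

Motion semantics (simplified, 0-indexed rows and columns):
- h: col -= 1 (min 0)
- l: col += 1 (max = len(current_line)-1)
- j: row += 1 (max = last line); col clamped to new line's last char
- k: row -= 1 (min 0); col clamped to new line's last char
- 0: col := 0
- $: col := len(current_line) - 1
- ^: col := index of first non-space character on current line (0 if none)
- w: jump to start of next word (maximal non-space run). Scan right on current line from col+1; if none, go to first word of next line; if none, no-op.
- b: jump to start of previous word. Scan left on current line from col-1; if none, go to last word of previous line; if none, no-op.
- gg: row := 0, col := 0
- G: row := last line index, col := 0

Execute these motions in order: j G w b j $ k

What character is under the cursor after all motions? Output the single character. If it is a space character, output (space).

After 1 (j): row=1 col=0 char='b'
After 2 (G): row=3 col=0 char='c'
After 3 (w): row=3 col=5 char='r'
After 4 (b): row=3 col=0 char='c'
After 5 (j): row=3 col=0 char='c'
After 6 ($): row=3 col=8 char='k'
After 7 (k): row=2 col=8 char='i'

Answer: i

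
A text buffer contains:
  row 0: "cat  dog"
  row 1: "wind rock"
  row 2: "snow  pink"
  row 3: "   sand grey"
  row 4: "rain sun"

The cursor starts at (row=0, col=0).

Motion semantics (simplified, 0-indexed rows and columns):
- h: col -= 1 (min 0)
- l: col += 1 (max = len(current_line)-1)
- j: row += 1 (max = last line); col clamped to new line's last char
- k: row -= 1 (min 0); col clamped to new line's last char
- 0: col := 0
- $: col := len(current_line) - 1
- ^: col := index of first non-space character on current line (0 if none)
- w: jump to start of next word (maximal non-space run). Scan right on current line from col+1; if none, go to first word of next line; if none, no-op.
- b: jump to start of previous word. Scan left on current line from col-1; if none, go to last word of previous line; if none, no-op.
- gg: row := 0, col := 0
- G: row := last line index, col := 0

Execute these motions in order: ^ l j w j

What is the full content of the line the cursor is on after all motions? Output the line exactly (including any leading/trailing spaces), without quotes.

After 1 (^): row=0 col=0 char='c'
After 2 (l): row=0 col=1 char='a'
After 3 (j): row=1 col=1 char='i'
After 4 (w): row=1 col=5 char='r'
After 5 (j): row=2 col=5 char='_'

Answer: snow  pink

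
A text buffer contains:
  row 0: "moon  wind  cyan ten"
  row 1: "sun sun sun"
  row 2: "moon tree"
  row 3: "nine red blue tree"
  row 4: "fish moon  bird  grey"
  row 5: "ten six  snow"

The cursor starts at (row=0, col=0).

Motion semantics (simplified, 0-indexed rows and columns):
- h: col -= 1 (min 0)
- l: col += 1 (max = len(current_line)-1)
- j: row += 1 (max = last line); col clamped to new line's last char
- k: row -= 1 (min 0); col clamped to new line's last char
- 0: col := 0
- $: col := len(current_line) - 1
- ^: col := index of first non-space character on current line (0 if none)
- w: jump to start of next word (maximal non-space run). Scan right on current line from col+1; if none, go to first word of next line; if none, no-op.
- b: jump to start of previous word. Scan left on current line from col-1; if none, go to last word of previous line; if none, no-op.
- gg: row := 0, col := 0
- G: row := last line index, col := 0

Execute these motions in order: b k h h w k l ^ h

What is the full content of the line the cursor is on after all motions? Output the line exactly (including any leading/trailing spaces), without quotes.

Answer: moon  wind  cyan ten

Derivation:
After 1 (b): row=0 col=0 char='m'
After 2 (k): row=0 col=0 char='m'
After 3 (h): row=0 col=0 char='m'
After 4 (h): row=0 col=0 char='m'
After 5 (w): row=0 col=6 char='w'
After 6 (k): row=0 col=6 char='w'
After 7 (l): row=0 col=7 char='i'
After 8 (^): row=0 col=0 char='m'
After 9 (h): row=0 col=0 char='m'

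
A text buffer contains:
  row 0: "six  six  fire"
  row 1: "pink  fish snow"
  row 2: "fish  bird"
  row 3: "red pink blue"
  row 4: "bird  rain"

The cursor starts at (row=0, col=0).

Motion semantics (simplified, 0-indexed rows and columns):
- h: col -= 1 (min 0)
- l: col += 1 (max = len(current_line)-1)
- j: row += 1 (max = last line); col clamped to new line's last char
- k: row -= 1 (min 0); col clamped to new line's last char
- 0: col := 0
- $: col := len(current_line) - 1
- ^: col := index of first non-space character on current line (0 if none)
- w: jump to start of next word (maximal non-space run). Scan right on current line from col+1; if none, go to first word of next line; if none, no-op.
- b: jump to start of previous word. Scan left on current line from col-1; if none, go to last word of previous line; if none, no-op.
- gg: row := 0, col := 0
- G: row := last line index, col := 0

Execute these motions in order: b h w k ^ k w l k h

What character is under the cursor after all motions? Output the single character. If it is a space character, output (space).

Answer: s

Derivation:
After 1 (b): row=0 col=0 char='s'
After 2 (h): row=0 col=0 char='s'
After 3 (w): row=0 col=5 char='s'
After 4 (k): row=0 col=5 char='s'
After 5 (^): row=0 col=0 char='s'
After 6 (k): row=0 col=0 char='s'
After 7 (w): row=0 col=5 char='s'
After 8 (l): row=0 col=6 char='i'
After 9 (k): row=0 col=6 char='i'
After 10 (h): row=0 col=5 char='s'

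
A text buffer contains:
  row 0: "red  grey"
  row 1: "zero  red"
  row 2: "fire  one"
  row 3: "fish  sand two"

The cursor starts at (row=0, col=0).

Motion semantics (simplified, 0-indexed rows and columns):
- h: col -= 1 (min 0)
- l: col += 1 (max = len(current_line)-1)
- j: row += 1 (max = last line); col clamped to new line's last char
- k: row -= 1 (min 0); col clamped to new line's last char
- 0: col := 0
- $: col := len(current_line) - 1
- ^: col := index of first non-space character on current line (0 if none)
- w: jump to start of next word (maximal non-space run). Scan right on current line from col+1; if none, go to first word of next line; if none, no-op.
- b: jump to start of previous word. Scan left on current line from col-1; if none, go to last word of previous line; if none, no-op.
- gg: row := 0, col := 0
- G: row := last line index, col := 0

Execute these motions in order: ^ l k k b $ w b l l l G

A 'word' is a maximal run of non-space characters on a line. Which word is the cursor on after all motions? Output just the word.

Answer: fish

Derivation:
After 1 (^): row=0 col=0 char='r'
After 2 (l): row=0 col=1 char='e'
After 3 (k): row=0 col=1 char='e'
After 4 (k): row=0 col=1 char='e'
After 5 (b): row=0 col=0 char='r'
After 6 ($): row=0 col=8 char='y'
After 7 (w): row=1 col=0 char='z'
After 8 (b): row=0 col=5 char='g'
After 9 (l): row=0 col=6 char='r'
After 10 (l): row=0 col=7 char='e'
After 11 (l): row=0 col=8 char='y'
After 12 (G): row=3 col=0 char='f'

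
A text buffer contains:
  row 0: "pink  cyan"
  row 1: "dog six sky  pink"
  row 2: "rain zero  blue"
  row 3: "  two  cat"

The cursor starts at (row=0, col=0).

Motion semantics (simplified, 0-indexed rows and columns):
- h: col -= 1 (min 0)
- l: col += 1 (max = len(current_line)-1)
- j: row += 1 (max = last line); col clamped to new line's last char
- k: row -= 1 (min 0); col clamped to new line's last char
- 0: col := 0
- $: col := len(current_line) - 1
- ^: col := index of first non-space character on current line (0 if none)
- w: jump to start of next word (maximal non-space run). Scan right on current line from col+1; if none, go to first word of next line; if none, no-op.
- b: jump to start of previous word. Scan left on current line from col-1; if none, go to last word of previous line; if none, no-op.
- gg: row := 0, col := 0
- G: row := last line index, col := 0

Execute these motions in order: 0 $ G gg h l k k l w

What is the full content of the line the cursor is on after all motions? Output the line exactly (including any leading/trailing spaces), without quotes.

After 1 (0): row=0 col=0 char='p'
After 2 ($): row=0 col=9 char='n'
After 3 (G): row=3 col=0 char='_'
After 4 (gg): row=0 col=0 char='p'
After 5 (h): row=0 col=0 char='p'
After 6 (l): row=0 col=1 char='i'
After 7 (k): row=0 col=1 char='i'
After 8 (k): row=0 col=1 char='i'
After 9 (l): row=0 col=2 char='n'
After 10 (w): row=0 col=6 char='c'

Answer: pink  cyan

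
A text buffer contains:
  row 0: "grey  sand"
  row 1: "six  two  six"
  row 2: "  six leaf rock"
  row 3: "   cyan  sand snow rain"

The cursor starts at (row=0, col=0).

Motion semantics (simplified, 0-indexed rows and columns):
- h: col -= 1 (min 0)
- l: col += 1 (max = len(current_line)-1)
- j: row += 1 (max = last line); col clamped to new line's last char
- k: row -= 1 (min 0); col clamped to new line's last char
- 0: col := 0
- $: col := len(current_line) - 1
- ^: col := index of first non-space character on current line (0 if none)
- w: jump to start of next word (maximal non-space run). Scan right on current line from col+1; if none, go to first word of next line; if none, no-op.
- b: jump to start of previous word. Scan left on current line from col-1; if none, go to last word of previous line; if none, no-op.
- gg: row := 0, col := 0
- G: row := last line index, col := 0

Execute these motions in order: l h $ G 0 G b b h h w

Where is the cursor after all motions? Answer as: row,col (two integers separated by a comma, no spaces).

After 1 (l): row=0 col=1 char='r'
After 2 (h): row=0 col=0 char='g'
After 3 ($): row=0 col=9 char='d'
After 4 (G): row=3 col=0 char='_'
After 5 (0): row=3 col=0 char='_'
After 6 (G): row=3 col=0 char='_'
After 7 (b): row=2 col=11 char='r'
After 8 (b): row=2 col=6 char='l'
After 9 (h): row=2 col=5 char='_'
After 10 (h): row=2 col=4 char='x'
After 11 (w): row=2 col=6 char='l'

Answer: 2,6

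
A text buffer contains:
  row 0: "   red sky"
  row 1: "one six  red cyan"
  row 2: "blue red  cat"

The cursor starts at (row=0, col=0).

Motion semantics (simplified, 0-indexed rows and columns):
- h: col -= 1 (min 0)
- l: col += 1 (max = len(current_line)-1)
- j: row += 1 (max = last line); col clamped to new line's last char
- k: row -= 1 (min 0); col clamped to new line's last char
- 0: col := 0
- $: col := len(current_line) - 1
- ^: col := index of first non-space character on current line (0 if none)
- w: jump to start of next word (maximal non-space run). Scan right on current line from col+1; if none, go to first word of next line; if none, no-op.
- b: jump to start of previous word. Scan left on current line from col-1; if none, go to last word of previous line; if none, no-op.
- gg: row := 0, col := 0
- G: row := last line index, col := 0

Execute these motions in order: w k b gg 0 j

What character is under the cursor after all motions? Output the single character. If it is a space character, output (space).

After 1 (w): row=0 col=3 char='r'
After 2 (k): row=0 col=3 char='r'
After 3 (b): row=0 col=3 char='r'
After 4 (gg): row=0 col=0 char='_'
After 5 (0): row=0 col=0 char='_'
After 6 (j): row=1 col=0 char='o'

Answer: o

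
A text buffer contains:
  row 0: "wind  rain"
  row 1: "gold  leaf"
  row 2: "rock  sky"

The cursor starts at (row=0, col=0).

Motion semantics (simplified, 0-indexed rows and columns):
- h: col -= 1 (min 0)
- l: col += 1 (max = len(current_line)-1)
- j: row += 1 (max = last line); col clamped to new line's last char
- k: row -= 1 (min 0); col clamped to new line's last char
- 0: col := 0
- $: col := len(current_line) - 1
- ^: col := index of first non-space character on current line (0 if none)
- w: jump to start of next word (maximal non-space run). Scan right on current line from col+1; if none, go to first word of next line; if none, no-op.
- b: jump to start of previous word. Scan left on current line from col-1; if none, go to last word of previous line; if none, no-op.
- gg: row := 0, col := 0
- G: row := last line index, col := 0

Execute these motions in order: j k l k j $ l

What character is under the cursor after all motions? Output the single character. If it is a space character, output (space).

Answer: f

Derivation:
After 1 (j): row=1 col=0 char='g'
After 2 (k): row=0 col=0 char='w'
After 3 (l): row=0 col=1 char='i'
After 4 (k): row=0 col=1 char='i'
After 5 (j): row=1 col=1 char='o'
After 6 ($): row=1 col=9 char='f'
After 7 (l): row=1 col=9 char='f'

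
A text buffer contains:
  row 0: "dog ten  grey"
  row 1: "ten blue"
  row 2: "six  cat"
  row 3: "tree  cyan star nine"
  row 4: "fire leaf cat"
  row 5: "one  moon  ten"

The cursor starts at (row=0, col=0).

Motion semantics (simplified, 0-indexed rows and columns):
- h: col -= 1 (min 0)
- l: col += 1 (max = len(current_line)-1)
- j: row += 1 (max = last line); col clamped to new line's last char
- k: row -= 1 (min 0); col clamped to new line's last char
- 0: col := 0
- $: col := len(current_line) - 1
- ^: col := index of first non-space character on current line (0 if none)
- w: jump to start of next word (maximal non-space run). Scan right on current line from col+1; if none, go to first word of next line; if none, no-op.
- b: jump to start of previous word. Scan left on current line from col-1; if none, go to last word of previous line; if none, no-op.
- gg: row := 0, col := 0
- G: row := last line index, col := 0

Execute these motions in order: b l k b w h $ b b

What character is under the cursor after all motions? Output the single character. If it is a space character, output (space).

After 1 (b): row=0 col=0 char='d'
After 2 (l): row=0 col=1 char='o'
After 3 (k): row=0 col=1 char='o'
After 4 (b): row=0 col=0 char='d'
After 5 (w): row=0 col=4 char='t'
After 6 (h): row=0 col=3 char='_'
After 7 ($): row=0 col=12 char='y'
After 8 (b): row=0 col=9 char='g'
After 9 (b): row=0 col=4 char='t'

Answer: t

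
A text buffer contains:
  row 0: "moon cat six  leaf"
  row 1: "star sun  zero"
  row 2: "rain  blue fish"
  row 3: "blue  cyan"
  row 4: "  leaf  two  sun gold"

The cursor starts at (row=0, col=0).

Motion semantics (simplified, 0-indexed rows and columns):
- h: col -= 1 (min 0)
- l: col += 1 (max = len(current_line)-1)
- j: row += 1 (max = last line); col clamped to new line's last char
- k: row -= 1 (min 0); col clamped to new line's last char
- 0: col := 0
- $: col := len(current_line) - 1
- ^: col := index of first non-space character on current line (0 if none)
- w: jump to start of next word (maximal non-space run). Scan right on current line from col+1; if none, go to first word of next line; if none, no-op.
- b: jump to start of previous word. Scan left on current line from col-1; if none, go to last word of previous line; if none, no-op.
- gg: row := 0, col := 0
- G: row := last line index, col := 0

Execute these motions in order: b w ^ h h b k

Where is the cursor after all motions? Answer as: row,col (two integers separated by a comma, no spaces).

After 1 (b): row=0 col=0 char='m'
After 2 (w): row=0 col=5 char='c'
After 3 (^): row=0 col=0 char='m'
After 4 (h): row=0 col=0 char='m'
After 5 (h): row=0 col=0 char='m'
After 6 (b): row=0 col=0 char='m'
After 7 (k): row=0 col=0 char='m'

Answer: 0,0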